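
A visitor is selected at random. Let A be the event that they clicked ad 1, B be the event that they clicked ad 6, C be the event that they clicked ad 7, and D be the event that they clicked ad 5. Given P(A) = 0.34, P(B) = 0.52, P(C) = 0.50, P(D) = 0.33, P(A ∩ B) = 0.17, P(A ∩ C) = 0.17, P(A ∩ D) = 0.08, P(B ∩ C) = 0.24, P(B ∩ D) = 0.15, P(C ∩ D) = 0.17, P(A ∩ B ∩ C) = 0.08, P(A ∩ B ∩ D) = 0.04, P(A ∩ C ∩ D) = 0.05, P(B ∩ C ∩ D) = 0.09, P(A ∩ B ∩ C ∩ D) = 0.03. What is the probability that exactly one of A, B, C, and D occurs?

P(exactly one) = 0.34 + 0.52 + 0.50 + 0.33 − 2·0.17 − 2·0.17 − 2·0.08 − 2·0.24 − 2·0.15 − 2·0.17 + 3·0.08 + 3·0.04 + 3·0.05 + 3·0.09 − 4·0.03 = 0.39

0.39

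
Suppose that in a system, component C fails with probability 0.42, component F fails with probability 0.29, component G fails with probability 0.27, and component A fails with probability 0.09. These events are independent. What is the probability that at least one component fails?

P(none) = (1 − 0.42) × (1 − 0.29) × (1 − 0.27) × (1 − 0.09) = 0.58 × 0.71 × 0.73 × 0.91 = 0.27355874
P(at least one) = 1 − 0.27355874 = 0.72644126

0.72644126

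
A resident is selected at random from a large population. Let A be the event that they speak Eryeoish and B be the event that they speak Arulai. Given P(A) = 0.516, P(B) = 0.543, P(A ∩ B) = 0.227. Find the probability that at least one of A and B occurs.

Inclusion–exclusion gives
P(A ∪ B) = 0.516 + 0.543 − 0.227 = 0.832

0.832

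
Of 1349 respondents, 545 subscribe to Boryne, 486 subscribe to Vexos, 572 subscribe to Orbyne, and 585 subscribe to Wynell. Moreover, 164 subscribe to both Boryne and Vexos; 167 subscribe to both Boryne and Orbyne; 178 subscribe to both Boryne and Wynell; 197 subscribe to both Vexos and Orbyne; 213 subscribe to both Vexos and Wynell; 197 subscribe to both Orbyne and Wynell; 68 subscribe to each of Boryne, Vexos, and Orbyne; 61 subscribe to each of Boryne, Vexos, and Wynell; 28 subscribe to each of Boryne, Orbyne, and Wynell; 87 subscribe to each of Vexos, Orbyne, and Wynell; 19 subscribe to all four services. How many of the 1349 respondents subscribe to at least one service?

1297

N(≥1) = 545 + 486 + 572 + 585 − 164 − 167 − 178 − 197 − 213 − 197 + 68 + 61 + 28 + 87 − 19 = 1297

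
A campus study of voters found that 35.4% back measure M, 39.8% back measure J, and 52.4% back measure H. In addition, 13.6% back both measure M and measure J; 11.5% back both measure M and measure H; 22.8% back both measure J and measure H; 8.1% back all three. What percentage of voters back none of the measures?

12.2%

P(union) = 35.4 + 39.8 + 52.4 − 13.6 − 11.5 − 22.8 + 8.1 = 87.8%
P(none) = 100% − 87.8% = 12.2%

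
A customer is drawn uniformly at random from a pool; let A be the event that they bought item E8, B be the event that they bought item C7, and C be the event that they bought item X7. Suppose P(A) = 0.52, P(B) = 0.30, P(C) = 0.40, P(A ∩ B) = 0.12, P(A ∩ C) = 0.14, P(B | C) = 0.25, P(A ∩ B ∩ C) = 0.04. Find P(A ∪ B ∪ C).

P(B ∩ C) = P(C)·P(B|C) = 0.40 × 0.25 = 0.10
By inclusion-exclusion,
P(A ∪ B ∪ C) = 0.52 + 0.30 + 0.40 − 0.12 − 0.14 − 0.10 + 0.04 = 0.90

0.90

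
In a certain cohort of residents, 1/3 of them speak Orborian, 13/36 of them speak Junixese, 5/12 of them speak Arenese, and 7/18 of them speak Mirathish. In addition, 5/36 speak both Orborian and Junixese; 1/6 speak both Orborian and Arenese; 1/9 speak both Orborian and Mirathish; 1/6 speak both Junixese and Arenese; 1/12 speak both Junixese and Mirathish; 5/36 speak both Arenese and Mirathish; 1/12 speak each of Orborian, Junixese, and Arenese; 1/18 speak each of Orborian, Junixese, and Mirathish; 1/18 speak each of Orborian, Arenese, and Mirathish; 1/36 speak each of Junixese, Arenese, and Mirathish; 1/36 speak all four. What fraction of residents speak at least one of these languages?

8/9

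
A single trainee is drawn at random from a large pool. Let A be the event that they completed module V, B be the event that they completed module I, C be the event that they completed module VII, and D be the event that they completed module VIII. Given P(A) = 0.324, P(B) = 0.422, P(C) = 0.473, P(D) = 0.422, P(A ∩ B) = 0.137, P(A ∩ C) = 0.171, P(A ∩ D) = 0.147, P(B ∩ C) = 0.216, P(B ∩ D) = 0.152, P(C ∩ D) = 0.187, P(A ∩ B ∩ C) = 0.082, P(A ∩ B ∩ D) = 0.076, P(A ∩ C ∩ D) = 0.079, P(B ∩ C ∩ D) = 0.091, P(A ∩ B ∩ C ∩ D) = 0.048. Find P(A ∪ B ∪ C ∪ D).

Apply inclusion-exclusion:
P(A ∪ B ∪ C ∪ D) = 0.324 + 0.422 + 0.473 + 0.422 − 0.137 − 0.171 − 0.147 − 0.216 − 0.152 − 0.187 + 0.082 + 0.076 + 0.079 + 0.091 − 0.048 = 0.911

0.911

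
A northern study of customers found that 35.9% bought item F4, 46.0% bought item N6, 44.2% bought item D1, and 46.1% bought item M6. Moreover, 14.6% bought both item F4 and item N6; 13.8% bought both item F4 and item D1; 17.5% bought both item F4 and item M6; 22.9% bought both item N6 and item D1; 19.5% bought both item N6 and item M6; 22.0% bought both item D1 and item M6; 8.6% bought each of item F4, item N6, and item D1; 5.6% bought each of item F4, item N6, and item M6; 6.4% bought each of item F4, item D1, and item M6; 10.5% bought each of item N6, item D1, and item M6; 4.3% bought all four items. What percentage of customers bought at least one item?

88.7%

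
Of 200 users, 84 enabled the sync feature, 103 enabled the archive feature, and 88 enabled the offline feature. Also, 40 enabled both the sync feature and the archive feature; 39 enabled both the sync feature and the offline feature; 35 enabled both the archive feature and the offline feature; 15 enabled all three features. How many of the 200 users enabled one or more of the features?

176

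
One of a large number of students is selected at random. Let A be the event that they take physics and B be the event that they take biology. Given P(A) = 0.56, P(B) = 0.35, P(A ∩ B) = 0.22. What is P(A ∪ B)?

0.69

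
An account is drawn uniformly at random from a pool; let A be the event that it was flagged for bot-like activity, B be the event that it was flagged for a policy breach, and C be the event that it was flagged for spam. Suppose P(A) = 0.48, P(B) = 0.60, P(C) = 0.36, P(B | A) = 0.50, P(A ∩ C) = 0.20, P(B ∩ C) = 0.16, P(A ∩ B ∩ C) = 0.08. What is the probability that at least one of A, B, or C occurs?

0.92

P(A ∩ B) = P(A)·P(B|A) = 0.48 × 0.50 = 0.24
P(A ∪ B ∪ C) = 0.48 + 0.60 + 0.36 − 0.24 − 0.20 − 0.16 + 0.08 = 0.92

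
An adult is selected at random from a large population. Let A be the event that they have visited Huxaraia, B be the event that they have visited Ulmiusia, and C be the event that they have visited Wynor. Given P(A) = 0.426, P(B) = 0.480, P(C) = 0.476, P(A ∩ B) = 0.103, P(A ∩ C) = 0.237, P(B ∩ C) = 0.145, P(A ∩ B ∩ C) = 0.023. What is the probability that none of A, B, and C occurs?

0.080

Using inclusion–exclusion:
P(A ∪ B ∪ C) = 0.426 + 0.480 + 0.476 − 0.103 − 0.237 − 0.145 + 0.023 = 0.920
P(none) = 1 − 0.920 = 0.080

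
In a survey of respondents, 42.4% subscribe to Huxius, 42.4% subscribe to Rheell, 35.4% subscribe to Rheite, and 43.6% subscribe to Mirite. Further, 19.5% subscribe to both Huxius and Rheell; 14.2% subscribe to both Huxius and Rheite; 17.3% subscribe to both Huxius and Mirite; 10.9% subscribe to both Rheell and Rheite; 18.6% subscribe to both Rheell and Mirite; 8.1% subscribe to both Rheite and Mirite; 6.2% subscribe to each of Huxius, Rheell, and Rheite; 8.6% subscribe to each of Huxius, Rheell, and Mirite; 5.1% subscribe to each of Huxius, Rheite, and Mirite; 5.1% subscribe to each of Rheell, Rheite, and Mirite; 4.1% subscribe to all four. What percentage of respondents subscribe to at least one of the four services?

Apply inclusion-exclusion:
P(at least one) = 42.4 + 42.4 + 35.4 + 43.6 − 19.5 − 14.2 − 17.3 − 10.9 − 18.6 − 8.1 + 6.2 + 8.6 + 5.1 + 5.1 − 4.1 = 96.1%

96.1%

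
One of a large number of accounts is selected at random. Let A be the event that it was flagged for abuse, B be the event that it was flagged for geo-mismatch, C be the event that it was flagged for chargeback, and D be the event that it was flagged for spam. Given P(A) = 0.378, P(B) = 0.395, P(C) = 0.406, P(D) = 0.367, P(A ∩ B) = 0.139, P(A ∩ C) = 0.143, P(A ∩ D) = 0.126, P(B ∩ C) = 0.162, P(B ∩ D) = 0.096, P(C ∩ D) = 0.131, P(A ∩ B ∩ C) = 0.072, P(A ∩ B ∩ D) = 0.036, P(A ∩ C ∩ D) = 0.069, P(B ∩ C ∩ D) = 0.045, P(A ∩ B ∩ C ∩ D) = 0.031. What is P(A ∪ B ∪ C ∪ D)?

0.940

By inclusion-exclusion,
P(A ∪ B ∪ C ∪ D) = 0.378 + 0.395 + 0.406 + 0.367 − 0.139 − 0.143 − 0.126 − 0.162 − 0.096 − 0.131 + 0.072 + 0.036 + 0.069 + 0.045 − 0.031 = 0.940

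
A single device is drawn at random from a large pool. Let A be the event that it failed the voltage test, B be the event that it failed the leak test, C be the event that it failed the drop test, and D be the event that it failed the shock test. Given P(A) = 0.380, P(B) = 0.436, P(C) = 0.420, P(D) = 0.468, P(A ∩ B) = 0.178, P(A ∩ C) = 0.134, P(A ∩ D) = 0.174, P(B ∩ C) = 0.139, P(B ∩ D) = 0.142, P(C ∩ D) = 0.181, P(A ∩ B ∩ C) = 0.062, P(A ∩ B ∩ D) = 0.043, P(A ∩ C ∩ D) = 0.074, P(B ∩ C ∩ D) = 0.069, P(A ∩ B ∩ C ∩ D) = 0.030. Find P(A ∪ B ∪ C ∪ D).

0.974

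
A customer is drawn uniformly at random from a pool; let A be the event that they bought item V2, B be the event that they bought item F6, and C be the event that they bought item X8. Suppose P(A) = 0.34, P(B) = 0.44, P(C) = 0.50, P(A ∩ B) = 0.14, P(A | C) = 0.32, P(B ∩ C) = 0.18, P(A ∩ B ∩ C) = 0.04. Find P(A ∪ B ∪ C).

0.84

P(A ∩ C) = P(C)·P(A|C) = 0.50 × 0.32 = 0.16
By inclusion-exclusion,
P(A ∪ B ∪ C) = 0.34 + 0.44 + 0.50 − 0.14 − 0.16 − 0.18 + 0.04 = 0.84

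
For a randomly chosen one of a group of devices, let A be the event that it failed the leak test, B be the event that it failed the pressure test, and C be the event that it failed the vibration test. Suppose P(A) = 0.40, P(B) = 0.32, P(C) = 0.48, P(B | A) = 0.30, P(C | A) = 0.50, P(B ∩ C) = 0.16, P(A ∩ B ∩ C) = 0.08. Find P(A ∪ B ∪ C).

P(A ∩ B) = P(A)·P(B|A) = 0.40 × 0.30 = 0.12
P(A ∩ C) = P(A)·P(C|A) = 0.40 × 0.50 = 0.20
Apply inclusion-exclusion:
P(A ∪ B ∪ C) = 0.40 + 0.32 + 0.48 − 0.12 − 0.20 − 0.16 + 0.08 = 0.80

0.80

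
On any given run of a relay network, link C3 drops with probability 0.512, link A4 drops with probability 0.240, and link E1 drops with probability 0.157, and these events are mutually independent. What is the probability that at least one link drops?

P(none) = (1 − 0.512) × (1 − 0.240) × (1 − 0.157) = 0.488 × 0.760 × 0.843 = 0.31265184
P(at least one) = 1 − 0.31265184 = 0.68734816

0.68734816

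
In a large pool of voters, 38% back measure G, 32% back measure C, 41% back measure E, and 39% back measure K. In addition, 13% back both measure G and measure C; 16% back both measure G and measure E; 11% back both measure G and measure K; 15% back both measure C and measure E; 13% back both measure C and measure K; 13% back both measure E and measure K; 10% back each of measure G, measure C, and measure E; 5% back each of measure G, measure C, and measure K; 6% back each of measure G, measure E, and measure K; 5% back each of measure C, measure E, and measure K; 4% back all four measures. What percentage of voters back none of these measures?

Using inclusion–exclusion:
P(union) = 38 + 32 + 41 + 39 − 13 − 16 − 11 − 15 − 13 − 13 + 10 + 5 + 6 + 5 − 4 = 91%
P(none) = 100% − 91% = 9%

9%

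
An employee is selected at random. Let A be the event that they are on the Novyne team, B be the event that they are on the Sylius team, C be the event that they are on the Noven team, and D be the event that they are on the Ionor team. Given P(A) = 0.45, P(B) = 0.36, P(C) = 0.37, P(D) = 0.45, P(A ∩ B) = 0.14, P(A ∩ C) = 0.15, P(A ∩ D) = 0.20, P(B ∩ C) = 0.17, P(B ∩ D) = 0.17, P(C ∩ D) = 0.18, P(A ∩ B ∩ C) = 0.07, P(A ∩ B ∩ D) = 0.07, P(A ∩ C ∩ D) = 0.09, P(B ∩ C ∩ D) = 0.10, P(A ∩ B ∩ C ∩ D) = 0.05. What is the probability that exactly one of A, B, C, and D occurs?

P(exactly one) = 0.45 + 0.36 + 0.37 + 0.45 − 2·0.14 − 2·0.15 − 2·0.20 − 2·0.17 − 2·0.17 − 2·0.18 + 3·0.07 + 3·0.07 + 3·0.09 + 3·0.10 − 4·0.05 = 0.40

0.40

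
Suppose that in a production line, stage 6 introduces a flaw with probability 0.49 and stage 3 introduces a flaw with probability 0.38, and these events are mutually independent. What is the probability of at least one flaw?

P(none) = (1 − 0.49) × (1 − 0.38) = 0.51 × 0.62 = 0.3162
P(at least one) = 1 − 0.3162 = 0.6838

0.6838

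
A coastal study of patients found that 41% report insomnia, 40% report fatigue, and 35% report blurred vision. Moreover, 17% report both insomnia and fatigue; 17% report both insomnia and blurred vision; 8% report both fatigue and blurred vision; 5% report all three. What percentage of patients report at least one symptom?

By inclusion–exclusion:
P(union) = 41 + 40 + 35 − 17 − 17 − 8 + 5 = 79%

79%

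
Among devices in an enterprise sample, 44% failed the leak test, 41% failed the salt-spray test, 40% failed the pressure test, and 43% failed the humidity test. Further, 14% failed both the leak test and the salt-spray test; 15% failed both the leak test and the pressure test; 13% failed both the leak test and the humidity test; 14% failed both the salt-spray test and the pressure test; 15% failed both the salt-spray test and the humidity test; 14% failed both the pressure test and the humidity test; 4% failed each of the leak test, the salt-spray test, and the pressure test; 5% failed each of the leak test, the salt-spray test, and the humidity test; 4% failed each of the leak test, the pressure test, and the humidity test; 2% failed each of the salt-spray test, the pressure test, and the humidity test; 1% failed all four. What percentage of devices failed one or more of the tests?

P(at least one) = 44 + 41 + 40 + 43 − 14 − 15 − 13 − 14 − 15 − 14 + 4 + 5 + 4 + 2 − 1 = 97%

97%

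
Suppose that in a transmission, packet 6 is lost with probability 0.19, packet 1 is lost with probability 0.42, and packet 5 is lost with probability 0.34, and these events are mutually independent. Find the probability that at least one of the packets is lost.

P(none) = (1 − 0.19) × (1 − 0.42) × (1 − 0.34) = 0.81 × 0.58 × 0.66 = 0.310068
P(at least one) = 1 − 0.310068 = 0.689932

0.689932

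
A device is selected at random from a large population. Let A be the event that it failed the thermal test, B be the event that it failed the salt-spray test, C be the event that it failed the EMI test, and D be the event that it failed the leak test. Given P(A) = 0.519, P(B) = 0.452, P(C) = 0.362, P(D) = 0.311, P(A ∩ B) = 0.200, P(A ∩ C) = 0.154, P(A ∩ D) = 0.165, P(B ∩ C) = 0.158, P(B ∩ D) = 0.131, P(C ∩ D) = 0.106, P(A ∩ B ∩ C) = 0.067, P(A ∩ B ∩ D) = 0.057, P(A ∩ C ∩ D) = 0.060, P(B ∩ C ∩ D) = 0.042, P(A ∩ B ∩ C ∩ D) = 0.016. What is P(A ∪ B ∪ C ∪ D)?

0.940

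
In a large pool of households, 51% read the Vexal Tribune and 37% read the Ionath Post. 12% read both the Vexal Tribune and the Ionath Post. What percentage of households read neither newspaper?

P(at least one) = 51 + 37 − 12 = 76%
P(none) = 100% − 76% = 24%

24%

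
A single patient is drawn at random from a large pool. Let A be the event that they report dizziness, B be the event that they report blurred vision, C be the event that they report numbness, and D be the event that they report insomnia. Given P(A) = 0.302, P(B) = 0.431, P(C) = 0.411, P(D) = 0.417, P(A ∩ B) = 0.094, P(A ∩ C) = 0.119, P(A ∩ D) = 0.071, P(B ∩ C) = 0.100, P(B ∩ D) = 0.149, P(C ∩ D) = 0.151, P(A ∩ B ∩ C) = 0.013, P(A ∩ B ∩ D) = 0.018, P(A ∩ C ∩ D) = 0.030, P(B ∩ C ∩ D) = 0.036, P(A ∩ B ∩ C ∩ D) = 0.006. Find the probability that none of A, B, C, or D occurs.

Using inclusion–exclusion:
P(A ∪ B ∪ C ∪ D) = 0.302 + 0.431 + 0.411 + 0.417 − 0.094 − 0.119 − 0.071 − 0.100 − 0.149 − 0.151 + 0.013 + 0.018 + 0.030 + 0.036 − 0.006 = 0.968
P(none) = 1 − 0.968 = 0.032

0.032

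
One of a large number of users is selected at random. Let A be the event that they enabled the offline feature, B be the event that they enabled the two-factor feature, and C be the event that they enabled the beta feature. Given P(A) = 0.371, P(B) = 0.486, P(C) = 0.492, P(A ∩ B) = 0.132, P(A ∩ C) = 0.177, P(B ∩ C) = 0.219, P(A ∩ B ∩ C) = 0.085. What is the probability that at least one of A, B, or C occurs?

By inclusion–exclusion:
P(A ∪ B ∪ C) = 0.371 + 0.486 + 0.492 − 0.132 − 0.177 − 0.219 + 0.085 = 0.906

0.906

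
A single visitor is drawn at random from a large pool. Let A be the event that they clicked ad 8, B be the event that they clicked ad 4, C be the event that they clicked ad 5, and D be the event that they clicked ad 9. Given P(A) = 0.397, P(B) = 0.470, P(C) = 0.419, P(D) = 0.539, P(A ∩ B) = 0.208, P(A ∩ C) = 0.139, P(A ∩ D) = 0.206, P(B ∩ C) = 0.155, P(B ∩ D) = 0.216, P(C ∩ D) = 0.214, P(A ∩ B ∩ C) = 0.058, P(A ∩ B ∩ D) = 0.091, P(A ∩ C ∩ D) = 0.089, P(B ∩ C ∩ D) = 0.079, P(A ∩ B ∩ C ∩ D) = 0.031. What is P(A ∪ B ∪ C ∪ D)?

0.973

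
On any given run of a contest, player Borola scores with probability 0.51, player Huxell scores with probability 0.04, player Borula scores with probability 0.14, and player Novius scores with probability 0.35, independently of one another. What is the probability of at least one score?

P(none) = (1 − 0.51) × (1 − 0.04) × (1 − 0.14) × (1 − 0.35) = 0.49 × 0.96 × 0.86 × 0.65 = 0.2629536
P(at least one) = 1 − 0.2629536 = 0.7370464

0.7370464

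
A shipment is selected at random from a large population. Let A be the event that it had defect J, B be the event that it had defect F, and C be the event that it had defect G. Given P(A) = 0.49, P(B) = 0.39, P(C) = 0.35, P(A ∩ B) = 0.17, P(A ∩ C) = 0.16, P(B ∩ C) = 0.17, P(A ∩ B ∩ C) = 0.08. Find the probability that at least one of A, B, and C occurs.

P(A ∪ B ∪ C) = 0.49 + 0.39 + 0.35 − 0.17 − 0.16 − 0.17 + 0.08 = 0.81

0.81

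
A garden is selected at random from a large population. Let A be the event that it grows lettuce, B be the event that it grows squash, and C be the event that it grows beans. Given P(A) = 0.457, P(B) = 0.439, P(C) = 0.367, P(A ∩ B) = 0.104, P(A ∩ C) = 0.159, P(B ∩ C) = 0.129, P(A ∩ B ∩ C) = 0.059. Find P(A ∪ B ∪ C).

Inclusion–exclusion gives
P(A ∪ B ∪ C) = 0.457 + 0.439 + 0.367 − 0.104 − 0.159 − 0.129 + 0.059 = 0.930

0.930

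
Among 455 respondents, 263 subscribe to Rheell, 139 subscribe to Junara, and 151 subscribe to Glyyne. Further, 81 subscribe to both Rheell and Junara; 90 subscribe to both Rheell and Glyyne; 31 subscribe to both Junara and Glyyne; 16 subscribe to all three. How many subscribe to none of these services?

By inclusion-exclusion,
|union| = 263 + 139 + 151 − 81 − 90 − 31 + 16 = 367
None: 455 − 367 = 88

88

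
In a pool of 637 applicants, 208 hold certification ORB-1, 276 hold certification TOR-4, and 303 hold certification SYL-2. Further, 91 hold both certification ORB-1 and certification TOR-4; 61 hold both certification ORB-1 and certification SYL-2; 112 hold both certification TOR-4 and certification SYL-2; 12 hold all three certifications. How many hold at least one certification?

535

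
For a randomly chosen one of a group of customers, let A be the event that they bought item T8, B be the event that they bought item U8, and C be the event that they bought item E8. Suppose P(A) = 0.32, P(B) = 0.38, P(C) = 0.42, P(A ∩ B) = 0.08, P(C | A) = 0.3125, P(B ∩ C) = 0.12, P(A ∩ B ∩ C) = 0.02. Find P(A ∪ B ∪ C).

P(A ∩ C) = P(A)·P(C|A) = 0.32 × 0.3125 = 0.10
Inclusion–exclusion gives
P(A ∪ B ∪ C) = 0.32 + 0.38 + 0.42 − 0.08 − 0.10 − 0.12 + 0.02 = 0.84

0.84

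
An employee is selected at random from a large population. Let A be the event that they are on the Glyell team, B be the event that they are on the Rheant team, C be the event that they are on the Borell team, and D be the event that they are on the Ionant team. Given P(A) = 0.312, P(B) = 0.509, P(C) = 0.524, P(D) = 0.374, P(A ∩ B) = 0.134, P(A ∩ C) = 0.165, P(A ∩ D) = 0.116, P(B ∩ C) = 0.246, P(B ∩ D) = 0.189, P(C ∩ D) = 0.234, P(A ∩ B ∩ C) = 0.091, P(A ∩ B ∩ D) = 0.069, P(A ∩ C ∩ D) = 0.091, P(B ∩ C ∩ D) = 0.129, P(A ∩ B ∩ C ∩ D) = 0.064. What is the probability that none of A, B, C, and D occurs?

Inclusion–exclusion gives
P(A ∪ B ∪ C ∪ D) = 0.312 + 0.509 + 0.524 + 0.374 − 0.134 − 0.165 − 0.116 − 0.246 − 0.189 − 0.234 + 0.091 + 0.069 + 0.091 + 0.129 − 0.064 = 0.951
P(none) = 1 − 0.951 = 0.049

0.049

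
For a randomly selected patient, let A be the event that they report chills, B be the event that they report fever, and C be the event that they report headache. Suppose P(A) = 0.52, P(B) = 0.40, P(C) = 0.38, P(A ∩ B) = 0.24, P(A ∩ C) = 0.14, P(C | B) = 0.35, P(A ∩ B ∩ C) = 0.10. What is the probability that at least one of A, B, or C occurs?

0.88

P(B ∩ C) = P(B)·P(C|B) = 0.40 × 0.35 = 0.14
P(A ∪ B ∪ C) = 0.52 + 0.40 + 0.38 − 0.24 − 0.14 − 0.14 + 0.10 = 0.88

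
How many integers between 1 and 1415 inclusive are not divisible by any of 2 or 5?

566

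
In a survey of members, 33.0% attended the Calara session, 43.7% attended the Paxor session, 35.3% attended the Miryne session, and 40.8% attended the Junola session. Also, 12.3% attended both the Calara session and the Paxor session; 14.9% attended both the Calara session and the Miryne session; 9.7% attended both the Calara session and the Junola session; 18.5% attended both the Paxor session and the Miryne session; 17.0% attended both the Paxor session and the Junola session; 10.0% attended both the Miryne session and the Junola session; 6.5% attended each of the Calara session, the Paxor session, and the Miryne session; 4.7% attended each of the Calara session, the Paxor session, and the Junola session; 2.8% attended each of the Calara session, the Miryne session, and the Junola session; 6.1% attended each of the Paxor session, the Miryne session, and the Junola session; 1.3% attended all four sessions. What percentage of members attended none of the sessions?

10.8%

P(at least one) = 33.0 + 43.7 + 35.3 + 40.8 − 12.3 − 14.9 − 9.7 − 18.5 − 17.0 − 10.0 + 6.5 + 4.7 + 2.8 + 6.1 − 1.3 = 89.2%
P(none) = 100% − 89.2% = 10.8%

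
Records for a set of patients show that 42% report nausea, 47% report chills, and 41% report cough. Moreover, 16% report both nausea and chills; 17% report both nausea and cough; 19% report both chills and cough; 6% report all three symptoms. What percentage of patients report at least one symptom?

84%

P(≥1) = 42 + 47 + 41 − 16 − 17 − 19 + 6 = 84%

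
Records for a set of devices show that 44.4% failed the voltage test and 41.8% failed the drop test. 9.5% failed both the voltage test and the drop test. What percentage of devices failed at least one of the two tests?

P(≥1) = 44.4 + 41.8 − 9.5 = 76.7%

76.7%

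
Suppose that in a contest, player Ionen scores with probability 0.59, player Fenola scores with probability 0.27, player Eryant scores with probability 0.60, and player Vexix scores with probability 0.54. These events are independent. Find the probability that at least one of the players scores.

0.9449288

Since the events are independent, P(none) is the product of the individual non-occurrence probabilities.
P(none) = (1 − 0.59) × (1 − 0.27) × (1 − 0.60) × (1 − 0.54) = 0.41 × 0.73 × 0.40 × 0.46 = 0.0550712
P(at least one) = 1 − 0.0550712 = 0.9449288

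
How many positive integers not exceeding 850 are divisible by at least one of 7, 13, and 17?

By inclusion–exclusion:
121 + 65 + 50 − 9 − 7 − 3 + 0 = 217

217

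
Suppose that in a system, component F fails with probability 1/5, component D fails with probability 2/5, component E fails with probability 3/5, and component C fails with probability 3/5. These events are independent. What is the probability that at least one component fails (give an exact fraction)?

Since the events are independent, P(none) is the product of the individual non-occurrence probabilities.
P(none) = (1 − 1/5) × (1 − 2/5) × (1 − 3/5) × (1 − 3/5) = 4/5 × 3/5 × 2/5 × 2/5 = 48/625
P(at least one) = 1 − 48/625 = 577/625

577/625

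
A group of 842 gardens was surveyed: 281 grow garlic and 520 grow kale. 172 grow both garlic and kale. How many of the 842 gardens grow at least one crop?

Using inclusion–exclusion:
|union| = 281 + 520 − 172 = 629

629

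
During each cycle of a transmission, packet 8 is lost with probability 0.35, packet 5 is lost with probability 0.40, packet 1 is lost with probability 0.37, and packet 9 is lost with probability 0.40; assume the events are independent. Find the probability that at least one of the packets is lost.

P(none) = (1 − 0.35) × (1 − 0.40) × (1 − 0.37) × (1 − 0.40) = 0.65 × 0.60 × 0.63 × 0.60 = 0.14742
P(at least one) = 1 − 0.14742 = 0.85258

0.85258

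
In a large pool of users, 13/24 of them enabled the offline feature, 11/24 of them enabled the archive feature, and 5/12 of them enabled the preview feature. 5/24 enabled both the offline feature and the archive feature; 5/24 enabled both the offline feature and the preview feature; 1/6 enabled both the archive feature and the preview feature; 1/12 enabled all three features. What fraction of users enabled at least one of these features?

P(union) = 13/24 + 11/24 + 5/12 − 5/24 − 5/24 − 1/6 + 1/12 = 11/12

11/12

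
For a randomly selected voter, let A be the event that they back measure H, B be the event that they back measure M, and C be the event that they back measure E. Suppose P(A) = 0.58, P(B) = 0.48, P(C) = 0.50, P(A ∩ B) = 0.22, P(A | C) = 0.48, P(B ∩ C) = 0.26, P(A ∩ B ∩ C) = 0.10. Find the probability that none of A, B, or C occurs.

0.06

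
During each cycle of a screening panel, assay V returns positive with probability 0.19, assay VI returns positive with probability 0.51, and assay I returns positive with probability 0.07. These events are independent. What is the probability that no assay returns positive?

0.369117

Independence gives P(none) = ∏(1 − pᵢ).
P(none) = (1 − 0.19) × (1 − 0.51) × (1 − 0.07) = 0.81 × 0.49 × 0.93 = 0.369117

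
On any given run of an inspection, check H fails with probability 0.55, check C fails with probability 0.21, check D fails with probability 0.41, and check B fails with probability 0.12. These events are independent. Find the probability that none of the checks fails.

Since the events are independent, P(none) is the product of the individual non-occurrence probabilities.
P(none) = (1 − 0.55) × (1 − 0.21) × (1 − 0.41) × (1 − 0.12) = 0.45 × 0.79 × 0.59 × 0.88 = 0.1845756

0.1845756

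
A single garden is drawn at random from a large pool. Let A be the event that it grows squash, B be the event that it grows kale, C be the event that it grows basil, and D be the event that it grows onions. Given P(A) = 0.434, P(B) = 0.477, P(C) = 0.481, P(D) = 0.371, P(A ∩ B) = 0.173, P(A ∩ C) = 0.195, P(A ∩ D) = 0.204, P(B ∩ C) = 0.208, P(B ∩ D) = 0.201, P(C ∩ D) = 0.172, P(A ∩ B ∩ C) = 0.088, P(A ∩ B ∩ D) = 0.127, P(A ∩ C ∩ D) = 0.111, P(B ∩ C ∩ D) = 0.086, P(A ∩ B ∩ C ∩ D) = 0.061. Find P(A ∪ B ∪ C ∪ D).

0.961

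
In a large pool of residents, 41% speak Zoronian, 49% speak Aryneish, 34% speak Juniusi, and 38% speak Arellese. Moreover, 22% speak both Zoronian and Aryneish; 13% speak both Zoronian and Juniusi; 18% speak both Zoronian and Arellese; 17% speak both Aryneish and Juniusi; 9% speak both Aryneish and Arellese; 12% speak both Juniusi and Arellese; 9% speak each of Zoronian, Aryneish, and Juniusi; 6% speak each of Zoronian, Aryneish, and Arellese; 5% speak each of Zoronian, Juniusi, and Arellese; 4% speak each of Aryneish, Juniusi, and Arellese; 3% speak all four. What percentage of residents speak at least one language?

P(union) = 41 + 49 + 34 + 38 − 22 − 13 − 18 − 17 − 9 − 12 + 9 + 6 + 5 + 4 − 3 = 92%

92%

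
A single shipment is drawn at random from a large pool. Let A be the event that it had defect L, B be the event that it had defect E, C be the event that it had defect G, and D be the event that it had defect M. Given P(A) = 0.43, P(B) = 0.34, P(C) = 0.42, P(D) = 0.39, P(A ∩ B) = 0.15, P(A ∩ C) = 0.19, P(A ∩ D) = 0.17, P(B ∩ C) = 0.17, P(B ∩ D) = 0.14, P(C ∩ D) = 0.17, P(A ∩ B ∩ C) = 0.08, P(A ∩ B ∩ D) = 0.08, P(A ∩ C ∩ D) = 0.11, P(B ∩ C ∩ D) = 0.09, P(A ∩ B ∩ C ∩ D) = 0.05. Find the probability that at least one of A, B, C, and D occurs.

0.90

P(A ∪ B ∪ C ∪ D) = 0.43 + 0.34 + 0.42 + 0.39 − 0.15 − 0.19 − 0.17 − 0.17 − 0.14 − 0.17 + 0.08 + 0.08 + 0.11 + 0.09 − 0.05 = 0.90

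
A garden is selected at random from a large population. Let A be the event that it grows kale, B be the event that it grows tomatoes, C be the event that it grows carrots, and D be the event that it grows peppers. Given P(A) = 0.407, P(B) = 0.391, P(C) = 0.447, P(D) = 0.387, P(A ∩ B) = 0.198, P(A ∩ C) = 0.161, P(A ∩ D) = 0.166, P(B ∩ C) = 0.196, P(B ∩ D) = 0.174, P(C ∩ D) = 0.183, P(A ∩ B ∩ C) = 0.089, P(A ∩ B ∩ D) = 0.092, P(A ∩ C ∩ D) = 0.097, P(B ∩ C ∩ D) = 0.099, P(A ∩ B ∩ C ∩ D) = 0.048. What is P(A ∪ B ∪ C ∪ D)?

0.883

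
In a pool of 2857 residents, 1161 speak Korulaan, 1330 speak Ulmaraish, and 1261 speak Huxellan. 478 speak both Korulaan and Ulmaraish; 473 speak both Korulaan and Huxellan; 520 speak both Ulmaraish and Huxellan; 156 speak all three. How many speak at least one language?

2437

|union| = 1161 + 1330 + 1261 − 478 − 473 − 520 + 156 = 2437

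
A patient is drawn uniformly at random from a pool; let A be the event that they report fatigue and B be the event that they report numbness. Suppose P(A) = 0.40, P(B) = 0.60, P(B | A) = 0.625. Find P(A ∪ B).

P(A ∩ B) = P(A)·P(B|A) = 0.40 × 0.625 = 0.25
P(A ∪ B) = 0.40 + 0.60 − 0.25 = 0.75

0.75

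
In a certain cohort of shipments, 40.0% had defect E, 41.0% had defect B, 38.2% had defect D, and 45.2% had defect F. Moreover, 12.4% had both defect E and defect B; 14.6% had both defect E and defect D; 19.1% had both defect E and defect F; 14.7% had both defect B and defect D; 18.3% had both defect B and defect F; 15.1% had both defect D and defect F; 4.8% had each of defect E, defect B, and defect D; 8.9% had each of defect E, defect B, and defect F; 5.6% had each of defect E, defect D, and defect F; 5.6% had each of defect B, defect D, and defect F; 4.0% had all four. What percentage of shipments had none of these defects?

8.9%

P(≥1) = 40.0 + 41.0 + 38.2 + 45.2 − 12.4 − 14.6 − 19.1 − 14.7 − 18.3 − 15.1 + 4.8 + 8.9 + 5.6 + 5.6 − 4.0 = 91.1%
P(none) = 100% − 91.1% = 8.9%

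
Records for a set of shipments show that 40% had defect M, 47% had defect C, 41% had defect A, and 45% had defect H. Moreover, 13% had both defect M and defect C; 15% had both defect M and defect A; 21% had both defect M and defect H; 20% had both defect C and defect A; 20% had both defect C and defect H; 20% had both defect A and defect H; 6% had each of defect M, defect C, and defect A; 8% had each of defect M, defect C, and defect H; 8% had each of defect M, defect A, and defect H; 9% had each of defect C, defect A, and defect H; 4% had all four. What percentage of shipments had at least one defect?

By inclusion–exclusion:
P(union) = 40 + 47 + 41 + 45 − 13 − 15 − 21 − 20 − 20 − 20 + 6 + 8 + 8 + 9 − 4 = 91%

91%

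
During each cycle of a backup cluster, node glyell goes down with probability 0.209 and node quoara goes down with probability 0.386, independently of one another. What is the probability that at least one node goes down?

0.514326

P(none) = (1 − 0.209) × (1 − 0.386) = 0.791 × 0.614 = 0.485674
P(at least one) = 1 − 0.485674 = 0.514326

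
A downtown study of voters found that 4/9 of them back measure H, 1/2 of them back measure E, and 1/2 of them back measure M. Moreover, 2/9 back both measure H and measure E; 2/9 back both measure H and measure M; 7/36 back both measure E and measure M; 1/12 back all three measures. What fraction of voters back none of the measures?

1/9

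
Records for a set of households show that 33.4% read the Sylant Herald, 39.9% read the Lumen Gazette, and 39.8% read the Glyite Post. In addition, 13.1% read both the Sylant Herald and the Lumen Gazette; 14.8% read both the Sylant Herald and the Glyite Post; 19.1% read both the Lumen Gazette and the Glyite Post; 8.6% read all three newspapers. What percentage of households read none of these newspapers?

25.3%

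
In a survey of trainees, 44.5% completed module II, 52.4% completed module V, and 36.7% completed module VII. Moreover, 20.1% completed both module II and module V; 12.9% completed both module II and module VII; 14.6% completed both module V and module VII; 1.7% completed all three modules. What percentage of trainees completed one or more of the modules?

87.7%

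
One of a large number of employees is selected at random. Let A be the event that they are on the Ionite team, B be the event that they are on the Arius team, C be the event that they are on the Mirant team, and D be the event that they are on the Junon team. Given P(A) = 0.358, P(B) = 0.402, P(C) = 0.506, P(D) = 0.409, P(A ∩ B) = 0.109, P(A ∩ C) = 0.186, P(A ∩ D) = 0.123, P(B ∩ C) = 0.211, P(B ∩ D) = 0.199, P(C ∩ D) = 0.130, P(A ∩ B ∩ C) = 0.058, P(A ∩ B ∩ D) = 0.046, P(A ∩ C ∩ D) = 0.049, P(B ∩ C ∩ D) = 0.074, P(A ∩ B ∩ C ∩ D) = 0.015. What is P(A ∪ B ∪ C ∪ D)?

P(A ∪ B ∪ C ∪ D) = 0.358 + 0.402 + 0.506 + 0.409 − 0.109 − 0.186 − 0.123 − 0.211 − 0.199 − 0.130 + 0.058 + 0.046 + 0.049 + 0.074 − 0.015 = 0.929

0.929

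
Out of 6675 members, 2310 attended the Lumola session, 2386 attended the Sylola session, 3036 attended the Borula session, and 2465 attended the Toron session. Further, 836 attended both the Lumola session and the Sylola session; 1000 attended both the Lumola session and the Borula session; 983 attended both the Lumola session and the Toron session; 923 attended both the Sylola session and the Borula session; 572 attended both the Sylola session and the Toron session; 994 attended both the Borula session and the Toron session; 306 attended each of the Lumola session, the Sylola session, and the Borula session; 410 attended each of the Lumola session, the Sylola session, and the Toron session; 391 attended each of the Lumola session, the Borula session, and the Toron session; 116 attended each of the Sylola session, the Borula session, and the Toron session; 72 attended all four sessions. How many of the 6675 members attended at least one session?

Inclusion–exclusion gives
N(≥1) = 2310 + 2386 + 3036 + 2465 − 836 − 1000 − 983 − 923 − 572 − 994 + 306 + 410 + 391 + 116 − 72 = 6040

6040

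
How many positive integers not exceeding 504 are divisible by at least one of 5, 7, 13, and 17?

203

Apply inclusion-exclusion:
100 + 72 + 38 + 29 − 14 − 7 − 5 − 5 − 4 − 2 + 1 + 0 + 0 + 0 − 0 = 203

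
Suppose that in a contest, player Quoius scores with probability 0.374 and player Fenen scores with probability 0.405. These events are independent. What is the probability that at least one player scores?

P(none) = (1 − 0.374) × (1 − 0.405) = 0.626 × 0.595 = 0.37247
P(at least one) = 1 − 0.37247 = 0.62753

0.62753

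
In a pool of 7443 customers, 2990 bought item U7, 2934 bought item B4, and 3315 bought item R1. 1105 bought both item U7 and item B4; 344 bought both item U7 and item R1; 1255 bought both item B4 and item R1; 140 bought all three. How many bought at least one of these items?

Apply inclusion-exclusion:
|union| = 2990 + 2934 + 3315 − 1105 − 344 − 1255 + 140 = 6675

6675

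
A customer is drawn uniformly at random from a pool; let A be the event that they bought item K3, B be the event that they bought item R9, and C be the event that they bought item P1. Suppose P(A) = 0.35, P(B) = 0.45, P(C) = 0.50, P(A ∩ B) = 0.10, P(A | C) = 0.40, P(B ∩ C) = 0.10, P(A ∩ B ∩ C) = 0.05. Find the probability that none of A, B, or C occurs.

P(A ∩ C) = P(C)·P(A|C) = 0.50 × 0.40 = 0.20
By inclusion–exclusion:
P(A ∪ B ∪ C) = 0.35 + 0.45 + 0.50 − 0.10 − 0.20 − 0.10 + 0.05 = 0.95
P(none) = 1 − 0.95 = 0.05

0.05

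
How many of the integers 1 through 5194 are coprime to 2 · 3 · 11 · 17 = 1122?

1481

⌊5194/2⌋ + ⌊5194/3⌋ + ⌊5194/11⌋ + ⌊5194/17⌋ − ⌊5194/6⌋ − ⌊5194/22⌋ − ⌊5194/34⌋ − ⌊5194/33⌋ − ⌊5194/51⌋ − ⌊5194/187⌋ + ⌊5194/66⌋ + ⌊5194/102⌋ + ⌊5194/374⌋ + ⌊5194/561⌋ − ⌊5194/1122⌋ = 2597 + 1731 + 472 + 305 − 865 − 236 − 152 − 157 − 101 − 27 + 78 + 50 + 13 + 9 − 4 = 3713
5194 − 3713 = 1481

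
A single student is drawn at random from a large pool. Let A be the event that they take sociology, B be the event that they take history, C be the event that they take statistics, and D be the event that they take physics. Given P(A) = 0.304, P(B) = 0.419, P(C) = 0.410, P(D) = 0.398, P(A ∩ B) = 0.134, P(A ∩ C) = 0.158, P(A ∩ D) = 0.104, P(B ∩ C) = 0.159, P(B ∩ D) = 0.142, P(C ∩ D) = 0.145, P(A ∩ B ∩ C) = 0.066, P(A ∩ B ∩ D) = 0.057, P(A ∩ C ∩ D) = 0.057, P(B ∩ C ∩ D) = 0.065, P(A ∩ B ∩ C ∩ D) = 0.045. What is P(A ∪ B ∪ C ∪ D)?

Using inclusion–exclusion:
P(A ∪ B ∪ C ∪ D) = 0.304 + 0.419 + 0.410 + 0.398 − 0.134 − 0.158 − 0.104 − 0.159 − 0.142 − 0.145 + 0.066 + 0.057 + 0.057 + 0.065 − 0.045 = 0.889

0.889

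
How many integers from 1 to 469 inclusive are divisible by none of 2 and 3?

157

By inclusion–exclusion:
floor(469/2) + floor(469/3) − floor(469/6) = 234 + 156 − 78 = 312
469 − 312 = 157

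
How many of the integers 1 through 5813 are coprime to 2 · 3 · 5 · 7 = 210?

1329

Inclusion–exclusion gives
floor(5813/2) + floor(5813/3) + floor(5813/5) + floor(5813/7) − floor(5813/6) − floor(5813/10) − floor(5813/14) − floor(5813/15) − floor(5813/21) − floor(5813/35) + floor(5813/30) + floor(5813/42) + floor(5813/70) + floor(5813/105) − floor(5813/210) = 2906 + 1937 + 1162 + 830 − 968 − 581 − 415 − 387 − 276 − 166 + 193 + 138 + 83 + 55 − 27 = 4484
5813 − 4484 = 1329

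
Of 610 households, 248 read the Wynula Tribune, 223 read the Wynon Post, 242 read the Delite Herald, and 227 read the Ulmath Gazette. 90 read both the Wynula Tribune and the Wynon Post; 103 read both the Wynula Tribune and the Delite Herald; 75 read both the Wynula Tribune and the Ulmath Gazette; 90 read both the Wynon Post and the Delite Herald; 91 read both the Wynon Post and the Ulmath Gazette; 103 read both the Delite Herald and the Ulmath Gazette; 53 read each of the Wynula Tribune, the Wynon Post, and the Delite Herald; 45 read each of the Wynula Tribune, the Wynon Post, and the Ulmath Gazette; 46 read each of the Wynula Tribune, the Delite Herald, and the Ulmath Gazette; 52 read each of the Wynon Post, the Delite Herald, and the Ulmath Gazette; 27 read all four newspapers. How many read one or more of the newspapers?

|at least one| = 248 + 223 + 242 + 227 − 90 − 103 − 75 − 90 − 91 − 103 + 53 + 45 + 46 + 52 − 27 = 557

557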